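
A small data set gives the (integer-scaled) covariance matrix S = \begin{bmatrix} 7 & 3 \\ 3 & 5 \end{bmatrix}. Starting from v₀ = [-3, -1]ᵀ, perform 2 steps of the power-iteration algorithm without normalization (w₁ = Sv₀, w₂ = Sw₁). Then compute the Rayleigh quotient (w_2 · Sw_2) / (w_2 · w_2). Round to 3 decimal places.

w1 = Sv₀ = (7·(-3) + 3·(-1); 3·(-3) + 5·(-1)) = (-24, -14)
w2 = Sw1 = (7·(-24) + 3·(-14); 3·(-24) + 5·(-14)) = (-210, -142)
Sw2 = (-1896, -1340)
w2·Sw2 = (-210)·(-1896) + (-142)·(-1340) = 588440; w2·w2 = (-210)·(-210) + (-142)·(-142) = 64264
λ ≈ 588440/64264 = 9.157

λ ≈ 9.157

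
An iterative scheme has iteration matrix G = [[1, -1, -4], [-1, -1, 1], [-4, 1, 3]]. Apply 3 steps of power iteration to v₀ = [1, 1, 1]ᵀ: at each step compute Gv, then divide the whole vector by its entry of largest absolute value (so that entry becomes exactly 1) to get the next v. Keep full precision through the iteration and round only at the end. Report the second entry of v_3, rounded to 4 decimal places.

Gv0 = (-4.00000, -1.00000, 0.00000); divide by -4.00000 → v1 = (1.00000, 0.25000, 0.00000)
Gv1 = (0.75000, -1.25000, -3.75000); divide by -3.75000 → v2 = (-0.20000, 0.33333, 1.00000)
Gv2 = (-4.53333, 0.86667, 4.13333); divide by -4.53333 → v3 = (1.00000, -0.19118, -0.91176)
Requested entry of v3: 13/-68 = -0.1912

-0.1912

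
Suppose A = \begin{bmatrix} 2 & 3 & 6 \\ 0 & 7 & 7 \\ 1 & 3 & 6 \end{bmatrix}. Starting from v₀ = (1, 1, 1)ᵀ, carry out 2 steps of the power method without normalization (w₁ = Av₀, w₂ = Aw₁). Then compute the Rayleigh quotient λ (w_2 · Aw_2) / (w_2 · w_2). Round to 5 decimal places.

λ ≈ 11.62614

w1 = Av₀ = (11, 14, 10)
w2 = Aw1 = (124, 168, 113)
Aw2 = (1430, 1967, 1306)
w2·Aw2 = 124·1430 + 168·1967 + 113·1306 = 655354; w2·w2 = 124·124 + 168·168 + 113·113 = 56369
λ ≈ 655354/56369 = 11.62614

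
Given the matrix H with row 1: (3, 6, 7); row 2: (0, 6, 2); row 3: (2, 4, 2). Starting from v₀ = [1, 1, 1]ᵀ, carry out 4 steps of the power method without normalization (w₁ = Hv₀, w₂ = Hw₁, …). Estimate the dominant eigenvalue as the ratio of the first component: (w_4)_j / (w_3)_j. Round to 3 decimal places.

λ ≈ 8.931

w1 = Hv₀ = (16, 8, 8)
w2 = Hw1 = (152, 64, 80)
w3 = Hw2 = (1400, 544, 720)
w4 = Hw3 = (12504, 4704, 6416)
Ratio at component: 12504 / 1400 = 8.931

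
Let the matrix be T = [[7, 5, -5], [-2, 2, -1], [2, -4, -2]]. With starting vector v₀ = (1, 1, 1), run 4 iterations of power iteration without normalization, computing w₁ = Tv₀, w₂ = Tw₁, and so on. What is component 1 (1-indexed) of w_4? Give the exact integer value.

296

w1 = Tv₀ = (7·1 + 5·1 + (-5)·1; (-2)·1 + 2·1 + (-1)·1; 2·1 + (-4)·1 + (-2)·1) = (7, -1, -4)
w2 = Tw1 = (7·7 + 5·(-1) + (-5)·(-4); (-2)·7 + 2·(-1) + (-1)·(-4); 2·7 + (-4)·(-1) + (-2)·(-4)) = (64, -12, 26)
w3 = Tw2 = (258, -178, 124)
w4 = Tw3 = (296, -996, 980)
The requested component of w4 is 296.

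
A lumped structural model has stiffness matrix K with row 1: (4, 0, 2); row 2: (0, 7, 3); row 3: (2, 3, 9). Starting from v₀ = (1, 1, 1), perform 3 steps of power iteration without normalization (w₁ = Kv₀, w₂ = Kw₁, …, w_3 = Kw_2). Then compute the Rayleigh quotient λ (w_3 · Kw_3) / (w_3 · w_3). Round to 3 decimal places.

w1 = Kv₀ = (6, 10, 14)
w2 = Kw1 = (52, 112, 168)
w3 = Kw2 = (544, 1288, 1952)
Kw3 = (6080, 14872, 22520)
w3·Kw3 = 544·6080 + 1288·14872 + 1952·22520 = 66421696; w3·w3 = 544·544 + 1288·1288 + 1952·1952 = 5765184
λ ≈ 66421696/5765184 = 11.521

λ ≈ 11.521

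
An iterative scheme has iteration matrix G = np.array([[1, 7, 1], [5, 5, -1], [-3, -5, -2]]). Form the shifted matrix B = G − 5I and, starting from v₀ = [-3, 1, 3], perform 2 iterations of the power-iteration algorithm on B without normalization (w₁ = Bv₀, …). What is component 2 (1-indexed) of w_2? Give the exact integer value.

127

B = G − 5I has rows (-4, 7, 1); (5, 0, -1); (-3, -5, -7)
w1 = Bv₀ = ((-4)·(-3) + 7·1 + 1·3; 5·(-3) + 0·1 + (-1)·3; (-3)·(-3) + (-5)·1 + (-7)·3) = (22, -18, -17)
w2 = Bw1 = ((-4)·22 + 7·(-18) + 1·(-17); 5·22 + 0·(-18) + (-1)·(-17); (-3)·22 + (-5)·(-18) + (-7)·(-17)) = (-231, 127, 143)
Requested component of w2: 127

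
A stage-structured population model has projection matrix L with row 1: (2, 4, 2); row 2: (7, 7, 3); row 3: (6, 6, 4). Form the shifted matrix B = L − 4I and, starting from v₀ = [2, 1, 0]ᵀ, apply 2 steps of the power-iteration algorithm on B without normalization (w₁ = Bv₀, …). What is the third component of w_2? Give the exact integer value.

102

B = L − 4I has rows (-2, 4, 2); (7, 3, 3); (6, 6, 0)
w1 = Bv₀ = ((-2)·2 + 4·1 + 2·0; 7·2 + 3·1 + 3·0; 6·2 + 6·1 + 0·0) = (0, 17, 18)
w2 = Bw1 = ((-2)·0 + 4·17 + 2·18; 7·0 + 3·17 + 3·18; 6·0 + 6·17 + 0·18) = (104, 105, 102)
Requested component of w2: 102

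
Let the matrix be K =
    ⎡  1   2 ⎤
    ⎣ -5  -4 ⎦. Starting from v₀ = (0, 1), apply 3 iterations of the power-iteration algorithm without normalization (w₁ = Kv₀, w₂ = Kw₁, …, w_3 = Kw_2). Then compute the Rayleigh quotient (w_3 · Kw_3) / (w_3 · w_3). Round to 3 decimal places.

w1 = Kv₀ = (2, -4)
w2 = Kw1 = (-6, 6)
w3 = Kw2 = (6, 6)
Kw3 = (18, -54)
w3·Kw3 = 6·18 + 6·(-54) = -216; w3·w3 = 6·6 + 6·6 = 72
λ ≈ -216/72 = -3.000

-3.000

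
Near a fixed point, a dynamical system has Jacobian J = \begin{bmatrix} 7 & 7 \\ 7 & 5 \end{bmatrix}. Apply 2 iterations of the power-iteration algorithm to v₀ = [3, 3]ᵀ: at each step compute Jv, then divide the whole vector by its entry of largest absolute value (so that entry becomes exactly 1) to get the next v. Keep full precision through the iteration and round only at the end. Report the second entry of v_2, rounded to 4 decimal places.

Jv0 = (42.00000, 36.00000); divide by 42.00000 → v1 = (1.00000, 0.85714)
Jv1 = (13.00000, 11.28571); divide by 13.00000 → v2 = (1.00000, 0.86813)
Requested entry of v2: 474/546 = 0.8681

0.8681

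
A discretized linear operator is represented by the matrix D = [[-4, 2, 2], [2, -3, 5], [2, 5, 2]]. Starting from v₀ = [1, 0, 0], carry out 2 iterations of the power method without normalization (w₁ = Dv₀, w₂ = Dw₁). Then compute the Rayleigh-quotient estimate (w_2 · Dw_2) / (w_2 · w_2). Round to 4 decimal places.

w1 = Dv₀ = ((-4)·1 + 2·0 + 2·0; 2·1 + (-3)·0 + 5·0; 2·1 + 5·0 + 2·0) = (-4, 2, 2)
w2 = Dw1 = ((-4)·(-4) + 2·2 + 2·2; 2·(-4) + (-3)·2 + 5·2; 2·(-4) + 5·2 + 2·2) = (24, -4, 6)
Dw2 = (-92, 90, 40)
w2·Dw2 = 24·(-92) + (-4)·90 + 6·40 = -2328; w2·w2 = 24·24 + (-4)·(-4) + 6·6 = 628
λ ≈ -2328/628 = -3.7070

-3.7070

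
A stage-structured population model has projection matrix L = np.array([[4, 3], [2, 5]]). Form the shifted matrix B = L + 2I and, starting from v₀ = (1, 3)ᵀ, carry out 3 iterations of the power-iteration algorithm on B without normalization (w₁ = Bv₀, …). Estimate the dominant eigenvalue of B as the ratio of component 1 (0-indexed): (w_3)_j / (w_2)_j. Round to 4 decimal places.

8.6649

B = L + 2I has rows (6, 3); (2, 7)
w1 = Bv₀ = (6·1 + 3·3; 2·1 + 7·3) = (15, 23)
w2 = Bw1 = (6·15 + 3·23; 2·15 + 7·23) = (159, 191)
w3 = Bw2 = (1527, 1655)
Ratio: 1655/191 = 8.6649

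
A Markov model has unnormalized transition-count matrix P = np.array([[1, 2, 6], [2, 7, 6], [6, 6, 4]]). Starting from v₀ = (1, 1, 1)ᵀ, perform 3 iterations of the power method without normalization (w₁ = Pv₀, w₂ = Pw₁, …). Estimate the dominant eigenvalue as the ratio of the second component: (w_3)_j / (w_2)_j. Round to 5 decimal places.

13.93151

w1 = Pv₀ = (9, 15, 16)
w2 = Pw1 = (135, 219, 208)
w3 = Pw2 = (1821, 3051, 2956)
Ratio at component: 3051 / 219 = 13.93151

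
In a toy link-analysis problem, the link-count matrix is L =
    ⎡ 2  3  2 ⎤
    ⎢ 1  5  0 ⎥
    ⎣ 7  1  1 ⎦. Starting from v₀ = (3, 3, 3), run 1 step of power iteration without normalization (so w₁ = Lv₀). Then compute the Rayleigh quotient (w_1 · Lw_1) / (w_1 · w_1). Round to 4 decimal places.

λ ≈ 6.9157

w1 = Lv₀ = (2·3 + 3·3 + 2·3; 1·3 + 5·3 + 0·3; 7·3 + 1·3 + 1·3) = (21, 18, 27)
Lw1 = (150, 111, 192)
w1·Lw1 = 21·150 + 18·111 + 27·192 = 10332; w1·w1 = 21·21 + 18·18 + 27·27 = 1494
λ ≈ 10332/1494 = 6.9157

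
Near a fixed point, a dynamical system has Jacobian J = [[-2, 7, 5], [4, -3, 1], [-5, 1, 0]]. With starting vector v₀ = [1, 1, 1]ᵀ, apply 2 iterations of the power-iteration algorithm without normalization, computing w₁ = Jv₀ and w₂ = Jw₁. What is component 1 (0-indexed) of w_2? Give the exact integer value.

w1 = Jv₀ = ((-2)·1 + 7·1 + 5·1; 4·1 + (-3)·1 + 1·1; (-5)·1 + 1·1 + 0·1) = (10, 2, -4)
w2 = Jw1 = ((-2)·10 + 7·2 + 5·(-4); 4·10 + (-3)·2 + 1·(-4); (-5)·10 + 1·2 + 0·(-4)) = (-26, 30, -48)
The requested component of w2 is 30.

30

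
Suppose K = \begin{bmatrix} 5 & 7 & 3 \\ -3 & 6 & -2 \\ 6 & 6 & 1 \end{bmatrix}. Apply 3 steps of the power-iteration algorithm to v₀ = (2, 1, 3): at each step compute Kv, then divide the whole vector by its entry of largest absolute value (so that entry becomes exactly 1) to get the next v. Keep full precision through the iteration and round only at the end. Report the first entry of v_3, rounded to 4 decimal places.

-0.0515

Kv0 = (26.00000, -6.00000, 21.00000); divide by 26.00000 → v1 = (1.00000, -0.23077, 0.80769)
Kv1 = (5.80769, -6.00000, 5.42308); divide by -6.00000 → v2 = (-0.96795, 1.00000, -0.90385)
Kv2 = (-0.55128, 10.71154, -0.71154); divide by 10.71154 → v3 = (-0.05147, 1.00000, -0.06643)
Requested entry of v3: 86/-1671 = -0.0515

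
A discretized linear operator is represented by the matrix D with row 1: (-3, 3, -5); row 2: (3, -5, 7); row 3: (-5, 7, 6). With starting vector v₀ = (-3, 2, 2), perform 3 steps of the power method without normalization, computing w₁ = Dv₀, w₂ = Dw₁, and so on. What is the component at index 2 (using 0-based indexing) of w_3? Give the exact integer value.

4580

w1 = Dv₀ = (5, -5, 41)
w2 = Dw1 = (-235, 327, 186)
w3 = Dw2 = (756, -1038, 4580)
The requested component of w3 is 4580.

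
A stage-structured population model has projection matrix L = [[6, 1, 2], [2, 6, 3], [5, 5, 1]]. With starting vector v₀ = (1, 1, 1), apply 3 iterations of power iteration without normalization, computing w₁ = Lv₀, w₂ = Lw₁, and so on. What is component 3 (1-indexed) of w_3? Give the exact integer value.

1131

w1 = Lv₀ = (9, 11, 11)
w2 = Lw1 = (87, 117, 111)
w3 = Lw2 = (861, 1209, 1131)
The requested component of w3 is 1131.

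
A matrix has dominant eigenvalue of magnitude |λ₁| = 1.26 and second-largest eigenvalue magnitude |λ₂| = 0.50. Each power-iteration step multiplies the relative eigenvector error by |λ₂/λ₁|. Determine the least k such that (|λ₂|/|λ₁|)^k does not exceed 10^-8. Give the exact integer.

20

|λ₂/λ₁| = 0.50/1.26 = 0.39683
Need k ≥ ln(10^-8) / ln(0.39683) = -18.4207 / -0.9243 ≈ 19.930
Smallest integer k satisfying the bound: 20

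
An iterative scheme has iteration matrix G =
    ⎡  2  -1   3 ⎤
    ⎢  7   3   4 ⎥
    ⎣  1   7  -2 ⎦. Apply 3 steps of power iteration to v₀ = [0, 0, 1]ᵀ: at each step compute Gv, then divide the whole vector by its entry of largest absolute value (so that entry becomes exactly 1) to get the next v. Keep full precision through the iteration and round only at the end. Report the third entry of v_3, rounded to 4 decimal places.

0.5401

Gv0 = (3.00000, 4.00000, -2.00000); divide by 4.00000 → v1 = (0.75000, 1.00000, -0.50000)
Gv1 = (-1.00000, 6.25000, 8.75000); divide by 8.75000 → v2 = (-0.11429, 0.71429, 1.00000)
Gv2 = (2.05714, 5.34286, 2.88571); divide by 5.34286 → v3 = (0.38503, 1.00000, 0.54011)
Requested entry of v3: 101/187 = 0.5401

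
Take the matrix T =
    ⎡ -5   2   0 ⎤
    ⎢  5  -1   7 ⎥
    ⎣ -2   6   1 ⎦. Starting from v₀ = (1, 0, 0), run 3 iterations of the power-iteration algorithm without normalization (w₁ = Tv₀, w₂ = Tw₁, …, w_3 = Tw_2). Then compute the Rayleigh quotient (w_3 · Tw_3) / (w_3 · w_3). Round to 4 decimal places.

λ ≈ -8.6945

w1 = Tv₀ = (-5, 5, -2)
w2 = Tw1 = (35, -44, 38)
w3 = Tw2 = (-263, 485, -296)
Tw3 = (2285, -3872, 3140)
w3·Tw3 = (-263)·2285 + 485·(-3872) + (-296)·3140 = -3408315; w3·w3 = (-263)·(-263) + 485·485 + (-296)·(-296) = 392010
λ ≈ -3408315/392010 = -8.6945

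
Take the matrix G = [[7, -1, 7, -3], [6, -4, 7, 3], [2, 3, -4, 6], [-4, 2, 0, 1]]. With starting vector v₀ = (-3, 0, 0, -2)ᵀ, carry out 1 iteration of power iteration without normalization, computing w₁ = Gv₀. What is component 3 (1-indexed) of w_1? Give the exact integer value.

w1 = Gv₀ = (7·(-3) + (-1)·0 + 7·0 + (-3)·(-2); 6·(-3) + (-4)·0 + 7·0 + 3·(-2); 2·(-3) + 3·0 + (-4)·0 + 6·(-2); (-4)·(-3) + 2·0 + 0·0 + 1·(-2)) = (-15, -24, -18, 10)
The requested component of w1 is -18.

-18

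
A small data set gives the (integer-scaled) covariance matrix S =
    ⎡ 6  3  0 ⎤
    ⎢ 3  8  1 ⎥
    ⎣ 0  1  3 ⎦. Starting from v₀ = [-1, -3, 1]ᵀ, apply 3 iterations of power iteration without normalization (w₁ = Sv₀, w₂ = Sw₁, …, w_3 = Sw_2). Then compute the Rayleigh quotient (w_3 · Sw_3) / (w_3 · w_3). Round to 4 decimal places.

w1 = Sv₀ = (6·(-1) + 3·(-3) + 0·1; 3·(-1) + 8·(-3) + 1·1; 0·(-1) + 1·(-3) + 3·1) = (-15, -26, 0)
w2 = Sw1 = (6·(-15) + 3·(-26) + 0·0; 3·(-15) + 8·(-26) + 1·0; 0·(-15) + 1·(-26) + 3·0) = (-168, -253, -26)
w3 = Sw2 = (-1767, -2554, -331)
Sw3 = (-18264, -26064, -3547)
w3·Sw3 = (-1767)·(-18264) + (-2554)·(-26064) + (-331)·(-3547) = 100014001; w3·w3 = (-1767)·(-1767) + (-2554)·(-2554) + (-331)·(-331) = 9754766
λ ≈ 100014001/9754766 = 10.2528

10.2528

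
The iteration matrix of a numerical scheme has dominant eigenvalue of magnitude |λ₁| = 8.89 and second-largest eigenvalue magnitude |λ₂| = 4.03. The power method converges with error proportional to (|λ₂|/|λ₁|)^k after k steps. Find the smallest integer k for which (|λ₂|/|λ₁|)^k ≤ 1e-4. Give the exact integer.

|λ₂/λ₁| = 4.03/8.89 = 0.45332
Need k ≥ ln(1e-4) / ln(0.45332) = -9.2103 / -0.7912 ≈ 11.642
Smallest integer k satisfying the bound: 12

12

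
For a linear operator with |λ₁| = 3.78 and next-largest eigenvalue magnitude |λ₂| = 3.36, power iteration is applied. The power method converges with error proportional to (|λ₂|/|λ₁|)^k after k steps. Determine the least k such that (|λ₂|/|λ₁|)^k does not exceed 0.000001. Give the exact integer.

118

|λ₂/λ₁| = 3.36/3.78 = 0.88889
Need k ≥ ln(0.000001) / ln(0.88889) = -13.8155 / -0.1178 ≈ 117.296
Smallest integer k satisfying the bound: 118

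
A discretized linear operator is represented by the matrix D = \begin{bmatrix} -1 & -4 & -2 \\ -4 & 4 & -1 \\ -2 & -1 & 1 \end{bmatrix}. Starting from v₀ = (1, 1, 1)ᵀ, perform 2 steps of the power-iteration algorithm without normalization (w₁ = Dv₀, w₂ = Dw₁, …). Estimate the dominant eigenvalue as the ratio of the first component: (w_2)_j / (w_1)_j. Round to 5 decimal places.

w1 = Dv₀ = ((-1)·1 + (-4)·1 + (-2)·1; (-4)·1 + 4·1 + (-1)·1; (-2)·1 + (-1)·1 + 1·1) = (-7, -1, -2)
w2 = Dw1 = ((-1)·(-7) + (-4)·(-1) + (-2)·(-2); (-4)·(-7) + 4·(-1) + (-1)·(-2); (-2)·(-7) + (-1)·(-1) + 1·(-2)) = (15, 26, 13)
Ratio at component: 15 / -7 = -2.14286

λ ≈ -2.14286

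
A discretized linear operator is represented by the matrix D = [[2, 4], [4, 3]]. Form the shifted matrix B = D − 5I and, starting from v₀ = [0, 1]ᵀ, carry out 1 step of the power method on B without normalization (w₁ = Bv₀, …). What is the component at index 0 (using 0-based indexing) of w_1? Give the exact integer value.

4

B = D − 5I has rows (-3, 4); (4, -2)
w1 = Bv₀ = ((-3)·0 + 4·1; 4·0 + (-2)·1) = (4, -2)
Requested component of w1: 4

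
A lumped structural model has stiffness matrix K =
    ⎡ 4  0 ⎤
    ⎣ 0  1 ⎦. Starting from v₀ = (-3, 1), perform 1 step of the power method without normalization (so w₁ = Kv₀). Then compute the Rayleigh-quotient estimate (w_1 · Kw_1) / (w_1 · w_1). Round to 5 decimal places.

λ ≈ 3.97931

w1 = Kv₀ = (4·(-3) + 0·1; 0·(-3) + 1·1) = (-12, 1)
Kw1 = (-48, 1)
w1·Kw1 = (-12)·(-48) + 1·1 = 577; w1·w1 = (-12)·(-12) + 1·1 = 145
λ ≈ 577/145 = 3.97931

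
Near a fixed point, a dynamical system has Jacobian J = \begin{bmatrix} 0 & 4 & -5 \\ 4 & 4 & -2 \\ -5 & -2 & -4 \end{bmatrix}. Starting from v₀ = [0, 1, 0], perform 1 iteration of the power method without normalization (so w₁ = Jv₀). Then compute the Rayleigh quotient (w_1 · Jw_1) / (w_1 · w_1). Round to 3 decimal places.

λ ≈ 8.000

w1 = Jv₀ = (0·0 + 4·1 + (-5)·0; 4·0 + 4·1 + (-2)·0; (-5)·0 + (-2)·1 + (-4)·0) = (4, 4, -2)
Jw1 = (26, 36, -20)
w1·Jw1 = 4·26 + 4·36 + (-2)·(-20) = 288; w1·w1 = 4·4 + 4·4 + (-2)·(-2) = 36
λ ≈ 288/36 = 8.000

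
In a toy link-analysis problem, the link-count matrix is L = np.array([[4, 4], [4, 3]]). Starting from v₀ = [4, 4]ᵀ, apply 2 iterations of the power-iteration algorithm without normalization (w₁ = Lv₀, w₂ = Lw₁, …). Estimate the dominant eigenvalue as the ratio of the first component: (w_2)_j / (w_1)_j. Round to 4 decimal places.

7.5000

w1 = Lv₀ = (4·4 + 4·4; 4·4 + 3·4) = (32, 28)
w2 = Lw1 = (4·32 + 4·28; 4·32 + 3·28) = (240, 212)
Ratio at component: 240 / 32 = 7.5000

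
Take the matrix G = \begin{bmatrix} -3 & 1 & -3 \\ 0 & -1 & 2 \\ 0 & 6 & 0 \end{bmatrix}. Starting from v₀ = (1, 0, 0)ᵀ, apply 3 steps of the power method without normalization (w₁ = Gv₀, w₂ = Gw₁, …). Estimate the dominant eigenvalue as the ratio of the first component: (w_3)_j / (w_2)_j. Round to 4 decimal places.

w1 = Gv₀ = ((-3)·1 + 1·0 + (-3)·0; 0·1 + (-1)·0 + 2·0; 0·1 + 6·0 + 0·0) = (-3, 0, 0)
w2 = Gw1 = ((-3)·(-3) + 1·0 + (-3)·0; 0·(-3) + (-1)·0 + 2·0; 0·(-3) + 6·0 + 0·0) = (9, 0, 0)
w3 = Gw2 = (-27, 0, 0)
Ratio at component: -27 / 9 = -3.0000

-3.0000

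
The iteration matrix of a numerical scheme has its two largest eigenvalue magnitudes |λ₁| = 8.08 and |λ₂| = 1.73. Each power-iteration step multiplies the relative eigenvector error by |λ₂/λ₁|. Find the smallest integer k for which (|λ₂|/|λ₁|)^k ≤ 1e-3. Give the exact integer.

|λ₂/λ₁| = 1.73/8.08 = 0.21411
Need k ≥ ln(1e-3) / ln(0.21411) = -6.9078 / -1.5413 ≈ 4.482
Smallest integer k satisfying the bound: 5

5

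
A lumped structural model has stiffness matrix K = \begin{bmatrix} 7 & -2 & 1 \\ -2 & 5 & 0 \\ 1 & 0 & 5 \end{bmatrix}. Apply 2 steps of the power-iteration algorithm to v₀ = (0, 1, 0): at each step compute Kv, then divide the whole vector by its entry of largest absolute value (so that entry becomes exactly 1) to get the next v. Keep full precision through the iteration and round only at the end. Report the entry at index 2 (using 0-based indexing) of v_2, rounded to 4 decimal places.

-0.0690

Kv0 = (-2.00000, 5.00000, 0.00000); divide by 5.00000 → v1 = (-0.40000, 1.00000, 0.00000)
Kv1 = (-4.80000, 5.80000, -0.40000); divide by 5.80000 → v2 = (-0.82759, 1.00000, -0.06897)
Requested entry of v2: -2/29 = -0.0690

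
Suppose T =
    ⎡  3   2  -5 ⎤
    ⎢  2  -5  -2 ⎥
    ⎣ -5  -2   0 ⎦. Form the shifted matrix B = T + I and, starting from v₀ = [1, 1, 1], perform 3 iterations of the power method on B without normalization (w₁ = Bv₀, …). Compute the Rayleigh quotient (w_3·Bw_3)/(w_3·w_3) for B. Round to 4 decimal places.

B = T + I has rows (4, 2, -5); (2, -4, -2); (-5, -2, 1)
w1 = Bv₀ = (4·1 + 2·1 + (-5)·1; 2·1 + (-4)·1 + (-2)·1; (-5)·1 + (-2)·1 + 1·1) = (1, -4, -6)
w2 = Bw1 = (4·1 + 2·(-4) + (-5)·(-6); 2·1 + (-4)·(-4) + (-2)·(-6); (-5)·1 + (-2)·(-4) + 1·(-6)) = (26, 30, -3)
w3 = Bw2 = (179, -62, -193)
Bw3 = (1557, 992, -964)
w3·Bw3 = 403251; w3·w3 = 73134; μ ≈ 403251/73134 = 5.5139

5.5139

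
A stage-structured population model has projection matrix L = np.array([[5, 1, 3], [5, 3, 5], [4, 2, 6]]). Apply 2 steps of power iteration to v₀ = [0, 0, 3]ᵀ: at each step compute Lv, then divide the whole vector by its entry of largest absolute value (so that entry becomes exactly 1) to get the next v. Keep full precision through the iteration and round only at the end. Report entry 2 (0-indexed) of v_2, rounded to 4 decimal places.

Lv0 = (9.00000, 15.00000, 18.00000); divide by 18.00000 → v1 = (0.50000, 0.83333, 1.00000)
Lv1 = (6.33333, 10.00000, 9.66667); divide by 10.00000 → v2 = (0.63333, 1.00000, 0.96667)
Requested entry of v2: 174/180 = 0.9667

0.9667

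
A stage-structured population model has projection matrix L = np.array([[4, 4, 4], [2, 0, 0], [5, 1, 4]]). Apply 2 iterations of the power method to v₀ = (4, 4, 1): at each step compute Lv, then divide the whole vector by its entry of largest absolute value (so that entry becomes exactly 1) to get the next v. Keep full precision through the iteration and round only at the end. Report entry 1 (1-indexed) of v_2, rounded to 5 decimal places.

0.96000

Lv0 = (36.000000, 8.000000, 28.000000); divide by 36.000000 → v1 = (1.000000, 0.222222, 0.777778)
Lv1 = (8.000000, 2.000000, 8.333333); divide by 8.333333 → v2 = (0.960000, 0.240000, 1.000000)
Requested entry of v2: 288/300 = 0.96000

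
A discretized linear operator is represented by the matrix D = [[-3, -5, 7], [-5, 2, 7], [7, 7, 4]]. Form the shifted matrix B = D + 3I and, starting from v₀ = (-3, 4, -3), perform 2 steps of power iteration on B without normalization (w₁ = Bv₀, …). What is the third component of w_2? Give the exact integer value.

-287

B = D + 3I has rows (0, -5, 7); (-5, 5, 7); (7, 7, 7)
w1 = Bv₀ = (-41, 14, -14)
w2 = Bw1 = (-168, 177, -287)
Requested component of w2: -287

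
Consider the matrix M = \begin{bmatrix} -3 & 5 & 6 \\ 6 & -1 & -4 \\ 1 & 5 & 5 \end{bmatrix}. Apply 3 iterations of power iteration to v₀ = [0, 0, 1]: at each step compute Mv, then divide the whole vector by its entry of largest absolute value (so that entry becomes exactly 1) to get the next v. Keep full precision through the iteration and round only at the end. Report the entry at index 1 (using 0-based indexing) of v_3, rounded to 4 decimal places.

-0.5895

Mv0 = (6.00000, -4.00000, 5.00000); divide by 6.00000 → v1 = (1.00000, -0.66667, 0.83333)
Mv1 = (-1.33333, 3.33333, 1.83333); divide by 3.33333 → v2 = (-0.40000, 1.00000, 0.55000)
Mv2 = (9.50000, -5.60000, 7.35000); divide by 9.50000 → v3 = (1.00000, -0.58947, 0.77368)
Requested entry of v3: -112/190 = -0.5895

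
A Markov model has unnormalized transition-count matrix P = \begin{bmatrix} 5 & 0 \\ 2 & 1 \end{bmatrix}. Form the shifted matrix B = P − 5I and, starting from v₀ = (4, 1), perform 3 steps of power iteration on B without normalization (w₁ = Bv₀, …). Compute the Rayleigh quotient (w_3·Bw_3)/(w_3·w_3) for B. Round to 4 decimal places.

B = P − 5I has rows (0, 0); (2, -4)
w1 = Bv₀ = (0, 4)
w2 = Bw1 = (0, -16)
w3 = Bw2 = (0, 64)
Bw3 = (0, -256)
w3·Bw3 = -16384; w3·w3 = 4096; μ ≈ -16384/4096 = -4.0000

-4.0000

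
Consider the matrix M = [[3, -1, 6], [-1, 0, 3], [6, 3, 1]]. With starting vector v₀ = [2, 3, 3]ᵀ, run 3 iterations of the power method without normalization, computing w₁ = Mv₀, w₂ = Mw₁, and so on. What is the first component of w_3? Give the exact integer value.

w1 = Mv₀ = (3·2 + (-1)·3 + 6·3; (-1)·2 + 0·3 + 3·3; 6·2 + 3·3 + 1·3) = (21, 7, 24)
w2 = Mw1 = (3·21 + (-1)·7 + 6·24; (-1)·21 + 0·7 + 3·24; 6·21 + 3·7 + 1·24) = (200, 51, 171)
w3 = Mw2 = (1575, 313, 1524)
The requested component of w3 is 1575.

1575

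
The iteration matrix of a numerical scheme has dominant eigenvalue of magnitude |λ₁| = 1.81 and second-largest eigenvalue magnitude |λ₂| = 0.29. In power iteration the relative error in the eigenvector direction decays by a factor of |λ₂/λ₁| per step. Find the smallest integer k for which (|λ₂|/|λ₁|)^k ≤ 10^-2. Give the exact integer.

3

|λ₂/λ₁| = 0.29/1.81 = 0.16022
Need k ≥ ln(10^-2) / ln(0.16022) = -4.6052 / -1.8312 ≈ 2.515
Smallest integer k satisfying the bound: 3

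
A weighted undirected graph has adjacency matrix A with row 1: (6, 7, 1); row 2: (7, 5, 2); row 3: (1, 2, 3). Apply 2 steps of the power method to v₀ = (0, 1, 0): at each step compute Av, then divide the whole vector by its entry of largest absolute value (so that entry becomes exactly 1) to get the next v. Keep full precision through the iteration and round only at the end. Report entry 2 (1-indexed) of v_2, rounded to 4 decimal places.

Av0 = (7.00000, 5.00000, 2.00000); divide by 7.00000 → v1 = (1.00000, 0.71429, 0.28571)
Av1 = (11.28571, 11.14286, 3.28571); divide by 11.28571 → v2 = (1.00000, 0.98734, 0.29114)
Requested entry of v2: 78/79 = 0.9873

0.9873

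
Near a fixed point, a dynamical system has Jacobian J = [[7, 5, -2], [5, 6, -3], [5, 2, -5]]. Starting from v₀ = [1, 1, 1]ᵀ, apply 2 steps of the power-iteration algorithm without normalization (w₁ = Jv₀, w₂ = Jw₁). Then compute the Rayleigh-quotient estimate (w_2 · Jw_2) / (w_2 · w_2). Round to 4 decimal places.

λ ≈ 9.8061

w1 = Jv₀ = (7·1 + 5·1 + (-2)·1; 5·1 + 6·1 + (-3)·1; 5·1 + 2·1 + (-5)·1) = (10, 8, 2)
w2 = Jw1 = (7·10 + 5·8 + (-2)·2; 5·10 + 6·8 + (-3)·2; 5·10 + 2·8 + (-5)·2) = (106, 92, 56)
Jw2 = (1090, 914, 434)
w2·Jw2 = 106·1090 + 92·914 + 56·434 = 223932; w2·w2 = 106·106 + 92·92 + 56·56 = 22836
λ ≈ 223932/22836 = 9.8061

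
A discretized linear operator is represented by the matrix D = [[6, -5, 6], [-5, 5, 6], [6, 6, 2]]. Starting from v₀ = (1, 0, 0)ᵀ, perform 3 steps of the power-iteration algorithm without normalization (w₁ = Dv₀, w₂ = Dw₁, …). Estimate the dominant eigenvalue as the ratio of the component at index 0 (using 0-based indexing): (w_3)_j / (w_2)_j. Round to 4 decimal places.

8.0928

w1 = Dv₀ = (6·1 + (-5)·0 + 6·0; (-5)·1 + 5·0 + 6·0; 6·1 + 6·0 + 2·0) = (6, -5, 6)
w2 = Dw1 = (6·6 + (-5)·(-5) + 6·6; (-5)·6 + 5·(-5) + 6·6; 6·6 + 6·(-5) + 2·6) = (97, -19, 18)
w3 = Dw2 = (785, -472, 504)
Ratio at component: 785 / 97 = 8.0928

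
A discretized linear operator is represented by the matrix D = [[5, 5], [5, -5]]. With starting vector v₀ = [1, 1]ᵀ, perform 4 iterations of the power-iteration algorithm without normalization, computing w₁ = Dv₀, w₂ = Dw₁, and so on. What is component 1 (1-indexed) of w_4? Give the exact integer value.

w1 = Dv₀ = (5·1 + 5·1; 5·1 + (-5)·1) = (10, 0)
w2 = Dw1 = (5·10 + 5·0; 5·10 + (-5)·0) = (50, 50)
w3 = Dw2 = (500, 0)
w4 = Dw3 = (2500, 2500)
The requested component of w4 is 2500.

2500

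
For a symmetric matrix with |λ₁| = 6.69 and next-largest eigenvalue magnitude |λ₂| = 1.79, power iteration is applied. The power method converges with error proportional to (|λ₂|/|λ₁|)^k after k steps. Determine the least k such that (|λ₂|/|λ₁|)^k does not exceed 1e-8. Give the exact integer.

14

|λ₂/λ₁| = 1.79/6.69 = 0.26756
Need k ≥ ln(1e-8) / ln(0.26756) = -18.4207 / -1.3184 ≈ 13.972
Smallest integer k satisfying the bound: 14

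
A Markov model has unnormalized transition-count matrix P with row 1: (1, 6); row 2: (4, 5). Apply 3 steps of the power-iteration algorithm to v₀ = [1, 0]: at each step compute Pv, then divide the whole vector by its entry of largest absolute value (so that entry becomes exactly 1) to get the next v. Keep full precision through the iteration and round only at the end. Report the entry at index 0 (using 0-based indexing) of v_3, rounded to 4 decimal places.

0.7682

Pv0 = (1.00000, 4.00000); divide by 4.00000 → v1 = (0.25000, 1.00000)
Pv1 = (6.25000, 6.00000); divide by 6.25000 → v2 = (1.00000, 0.96000)
Pv2 = (6.76000, 8.80000); divide by 8.80000 → v3 = (0.76818, 1.00000)
Requested entry of v3: 169/220 = 0.7682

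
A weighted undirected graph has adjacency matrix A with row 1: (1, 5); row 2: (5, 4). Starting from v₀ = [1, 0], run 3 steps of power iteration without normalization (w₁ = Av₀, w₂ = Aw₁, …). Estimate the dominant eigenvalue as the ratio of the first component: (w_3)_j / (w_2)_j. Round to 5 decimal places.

λ ≈ 5.80769

w1 = Av₀ = (1·1 + 5·0; 5·1 + 4·0) = (1, 5)
w2 = Aw1 = (1·1 + 5·5; 5·1 + 4·5) = (26, 25)
w3 = Aw2 = (151, 230)
Ratio at component: 151 / 26 = 5.80769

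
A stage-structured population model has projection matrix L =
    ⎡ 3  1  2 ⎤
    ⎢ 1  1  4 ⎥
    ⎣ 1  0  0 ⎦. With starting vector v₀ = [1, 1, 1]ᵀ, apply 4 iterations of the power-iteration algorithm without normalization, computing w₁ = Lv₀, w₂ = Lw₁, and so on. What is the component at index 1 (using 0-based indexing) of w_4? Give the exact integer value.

276

w1 = Lv₀ = (3·1 + 1·1 + 2·1; 1·1 + 1·1 + 4·1; 1·1 + 0·1 + 0·1) = (6, 6, 1)
w2 = Lw1 = (3·6 + 1·6 + 2·1; 1·6 + 1·6 + 4·1; 1·6 + 0·6 + 0·1) = (26, 16, 6)
w3 = Lw2 = (106, 66, 26)
w4 = Lw3 = (436, 276, 106)
The requested component of w4 is 276.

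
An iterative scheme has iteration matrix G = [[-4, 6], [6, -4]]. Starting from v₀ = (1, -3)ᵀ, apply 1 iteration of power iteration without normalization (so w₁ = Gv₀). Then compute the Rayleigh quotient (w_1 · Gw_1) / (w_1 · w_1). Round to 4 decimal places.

-9.8812

w1 = Gv₀ = (-22, 18)
Gw1 = (196, -204)
w1·Gw1 = (-22)·196 + 18·(-204) = -7984; w1·w1 = (-22)·(-22) + 18·18 = 808
λ ≈ -7984/808 = -9.8812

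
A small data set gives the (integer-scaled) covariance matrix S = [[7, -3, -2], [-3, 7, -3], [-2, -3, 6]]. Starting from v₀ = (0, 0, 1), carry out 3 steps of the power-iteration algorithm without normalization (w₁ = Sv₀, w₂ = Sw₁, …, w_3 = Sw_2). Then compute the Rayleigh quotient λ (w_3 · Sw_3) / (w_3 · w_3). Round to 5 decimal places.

λ ≈ 9.06303

w1 = Sv₀ = (7·0 + (-3)·0 + (-2)·1; (-3)·0 + 7·0 + (-3)·1; (-2)·0 + (-3)·0 + 6·1) = (-2, -3, 6)
w2 = Sw1 = (7·(-2) + (-3)·(-3) + (-2)·6; (-3)·(-2) + 7·(-3) + (-3)·6; (-2)·(-2) + (-3)·(-3) + 6·6) = (-17, -33, 49)
w3 = Sw2 = (-118, -327, 427)
Sw3 = (-699, -3216, 3779)
w3·Sw3 = (-118)·(-699) + (-327)·(-3216) + 427·3779 = 2747747; w3·w3 = (-118)·(-118) + (-327)·(-327) + 427·427 = 303182
λ ≈ 2747747/303182 = 9.06303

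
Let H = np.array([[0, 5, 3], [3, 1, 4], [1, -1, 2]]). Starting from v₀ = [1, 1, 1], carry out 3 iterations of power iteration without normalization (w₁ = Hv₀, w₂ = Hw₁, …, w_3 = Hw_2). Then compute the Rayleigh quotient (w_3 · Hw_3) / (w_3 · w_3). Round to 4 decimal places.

λ ≈ 4.6761

w1 = Hv₀ = (0·1 + 5·1 + 3·1; 3·1 + 1·1 + 4·1; 1·1 + (-1)·1 + 2·1) = (8, 8, 2)
w2 = Hw1 = (0·8 + 5·8 + 3·2; 3·8 + 1·8 + 4·2; 1·8 + (-1)·8 + 2·2) = (46, 40, 4)
w3 = Hw2 = (212, 194, 14)
Hw3 = (1012, 886, 46)
w3·Hw3 = 212·1012 + 194·886 + 14·46 = 387072; w3·w3 = 212·212 + 194·194 + 14·14 = 82776
λ ≈ 387072/82776 = 4.6761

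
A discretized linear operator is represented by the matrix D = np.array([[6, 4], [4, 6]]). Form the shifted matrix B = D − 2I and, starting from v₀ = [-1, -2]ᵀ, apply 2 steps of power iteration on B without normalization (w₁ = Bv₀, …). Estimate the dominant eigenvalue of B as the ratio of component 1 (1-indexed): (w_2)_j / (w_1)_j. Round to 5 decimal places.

μ ≈ 8.00000

B = D − 2I has rows (4, 4); (4, 4)
w1 = Bv₀ = (-12, -12)
w2 = Bw1 = (-96, -96)
Ratio: -96/-12 = 8.00000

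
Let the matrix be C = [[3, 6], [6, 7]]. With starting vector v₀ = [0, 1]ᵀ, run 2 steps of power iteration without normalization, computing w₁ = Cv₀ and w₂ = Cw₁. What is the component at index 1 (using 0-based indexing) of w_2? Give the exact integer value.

85

w1 = Cv₀ = (6, 7)
w2 = Cw1 = (60, 85)
The requested component of w2 is 85.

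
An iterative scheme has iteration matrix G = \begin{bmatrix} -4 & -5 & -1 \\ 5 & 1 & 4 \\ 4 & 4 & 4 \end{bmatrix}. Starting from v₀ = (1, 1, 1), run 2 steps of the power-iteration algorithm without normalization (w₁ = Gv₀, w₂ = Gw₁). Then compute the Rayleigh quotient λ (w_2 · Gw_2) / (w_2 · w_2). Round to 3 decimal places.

λ ≈ 2.541

w1 = Gv₀ = ((-4)·1 + (-5)·1 + (-1)·1; 5·1 + 1·1 + 4·1; 4·1 + 4·1 + 4·1) = (-10, 10, 12)
w2 = Gw1 = ((-4)·(-10) + (-5)·10 + (-1)·12; 5·(-10) + 1·10 + 4·12; 4·(-10) + 4·10 + 4·12) = (-22, 8, 48)
Gw2 = (0, 90, 136)
w2·Gw2 = (-22)·0 + 8·90 + 48·136 = 7248; w2·w2 = (-22)·(-22) + 8·8 + 48·48 = 2852
λ ≈ 7248/2852 = 2.541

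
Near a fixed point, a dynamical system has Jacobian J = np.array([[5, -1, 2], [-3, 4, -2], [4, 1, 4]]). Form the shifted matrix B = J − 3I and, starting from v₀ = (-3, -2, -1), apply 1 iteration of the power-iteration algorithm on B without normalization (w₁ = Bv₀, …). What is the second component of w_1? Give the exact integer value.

B = J − 3I has rows (2, -1, 2); (-3, 1, -2); (4, 1, 1)
w1 = Bv₀ = (-6, 9, -15)
Requested component of w1: 9

9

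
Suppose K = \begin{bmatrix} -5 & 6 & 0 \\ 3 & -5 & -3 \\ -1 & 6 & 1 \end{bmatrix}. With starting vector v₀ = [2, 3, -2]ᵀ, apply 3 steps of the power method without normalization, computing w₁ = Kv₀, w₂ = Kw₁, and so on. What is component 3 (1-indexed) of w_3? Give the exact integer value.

w1 = Kv₀ = (8, -3, 14)
w2 = Kw1 = (-58, -3, -12)
w3 = Kw2 = (272, -123, 28)
The requested component of w3 is 28.

28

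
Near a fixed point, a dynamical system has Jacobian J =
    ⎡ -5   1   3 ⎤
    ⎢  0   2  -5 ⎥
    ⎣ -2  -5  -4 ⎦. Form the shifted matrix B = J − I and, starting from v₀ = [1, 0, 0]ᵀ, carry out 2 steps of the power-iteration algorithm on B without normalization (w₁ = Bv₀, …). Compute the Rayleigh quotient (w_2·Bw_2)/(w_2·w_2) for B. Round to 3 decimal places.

B = J − I has rows (-6, 1, 3); (0, 1, -5); (-2, -5, -5)
w1 = Bv₀ = ((-6)·1 + 1·0 + 3·0; 0·1 + 1·0 + (-5)·0; (-2)·1 + (-5)·0 + (-5)·0) = (-6, 0, -2)
w2 = Bw1 = ((-6)·(-6) + 1·0 + 3·(-2); 0·(-6) + 1·0 + (-5)·(-2); (-2)·(-6) + (-5)·0 + (-5)·(-2)) = (30, 10, 22)
Bw2 = (-104, -100, -220)
w2·Bw2 = -8960; w2·w2 = 1484; μ ≈ -8960/1484 = -6.038

-6.038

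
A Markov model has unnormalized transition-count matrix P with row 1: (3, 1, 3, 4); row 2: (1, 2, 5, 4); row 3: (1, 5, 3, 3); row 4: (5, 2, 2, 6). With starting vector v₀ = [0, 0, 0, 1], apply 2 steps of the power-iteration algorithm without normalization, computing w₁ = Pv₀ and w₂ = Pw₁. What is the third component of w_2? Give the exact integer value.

w1 = Pv₀ = (4, 4, 3, 6)
w2 = Pw1 = (49, 51, 51, 70)
The requested component of w2 is 51.

51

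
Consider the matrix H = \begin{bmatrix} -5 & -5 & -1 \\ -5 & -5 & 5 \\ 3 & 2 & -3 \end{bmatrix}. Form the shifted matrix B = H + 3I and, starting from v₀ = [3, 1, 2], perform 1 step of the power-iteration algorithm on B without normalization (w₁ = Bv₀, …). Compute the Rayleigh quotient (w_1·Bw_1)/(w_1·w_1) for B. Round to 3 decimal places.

-6.404

B = H + 3I has rows (-2, -5, -1); (-5, -2, 5); (3, 2, 0)
w1 = Bv₀ = ((-2)·3 + (-5)·1 + (-1)·2; (-5)·3 + (-2)·1 + 5·2; 3·3 + 2·1 + 0·2) = (-13, -7, 11)
Bw1 = (50, 134, -53)
w1·Bw1 = -2171; w1·w1 = 339; μ ≈ -2171/339 = -6.404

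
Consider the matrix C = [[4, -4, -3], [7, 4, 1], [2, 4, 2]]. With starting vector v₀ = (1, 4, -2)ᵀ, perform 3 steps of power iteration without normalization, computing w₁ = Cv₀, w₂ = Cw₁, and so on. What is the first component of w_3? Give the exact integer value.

-1124

w1 = Cv₀ = (-6, 21, 14)
w2 = Cw1 = (-150, 56, 100)
w3 = Cw2 = (-1124, -726, 124)
The requested component of w3 is -1124.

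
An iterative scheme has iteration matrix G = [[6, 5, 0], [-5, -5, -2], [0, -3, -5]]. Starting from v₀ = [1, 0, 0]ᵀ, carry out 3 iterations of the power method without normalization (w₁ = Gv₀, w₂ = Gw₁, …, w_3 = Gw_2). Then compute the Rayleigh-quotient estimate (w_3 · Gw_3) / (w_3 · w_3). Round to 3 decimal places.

λ ≈ -4.945

w1 = Gv₀ = (6·1 + 5·0 + 0·0; (-5)·1 + (-5)·0 + (-2)·0; 0·1 + (-3)·0 + (-5)·0) = (6, -5, 0)
w2 = Gw1 = (6·6 + 5·(-5) + 0·0; (-5)·6 + (-5)·(-5) + (-2)·0; 0·6 + (-3)·(-5) + (-5)·0) = (11, -5, 15)
w3 = Gw2 = (41, -60, -60)
Gw3 = (-54, 215, 480)
w3·Gw3 = 41·(-54) + (-60)·215 + (-60)·480 = -43914; w3·w3 = 41·41 + (-60)·(-60) + (-60)·(-60) = 8881
λ ≈ -43914/8881 = -4.945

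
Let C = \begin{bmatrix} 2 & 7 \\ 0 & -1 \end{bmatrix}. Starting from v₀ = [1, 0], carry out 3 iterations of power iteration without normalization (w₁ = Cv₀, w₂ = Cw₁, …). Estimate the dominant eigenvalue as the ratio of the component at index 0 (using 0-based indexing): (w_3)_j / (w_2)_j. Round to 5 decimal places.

w1 = Cv₀ = (2, 0)
w2 = Cw1 = (4, 0)
w3 = Cw2 = (8, 0)
Ratio at component: 8 / 4 = 2.00000

2.00000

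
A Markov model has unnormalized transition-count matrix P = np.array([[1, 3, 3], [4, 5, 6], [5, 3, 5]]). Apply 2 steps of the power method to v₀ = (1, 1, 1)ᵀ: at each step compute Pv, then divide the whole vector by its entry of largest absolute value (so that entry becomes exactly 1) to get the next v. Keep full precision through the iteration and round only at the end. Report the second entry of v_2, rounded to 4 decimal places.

Pv0 = (7.00000, 15.00000, 13.00000); divide by 15.00000 → v1 = (0.46667, 1.00000, 0.86667)
Pv1 = (6.06667, 12.06667, 9.66667); divide by 12.06667 → v2 = (0.50276, 1.00000, 0.80110)
Requested entry of v2: 181/181 = 1.0000

1.0000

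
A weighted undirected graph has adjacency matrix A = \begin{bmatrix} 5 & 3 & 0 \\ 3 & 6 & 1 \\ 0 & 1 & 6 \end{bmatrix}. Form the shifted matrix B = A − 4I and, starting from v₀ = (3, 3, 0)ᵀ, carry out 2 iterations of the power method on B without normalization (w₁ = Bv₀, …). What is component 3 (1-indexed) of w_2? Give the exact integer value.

21

B = A − 4I has rows (1, 3, 0); (3, 2, 1); (0, 1, 2)
w1 = Bv₀ = (1·3 + 3·3 + 0·0; 3·3 + 2·3 + 1·0; 0·3 + 1·3 + 2·0) = (12, 15, 3)
w2 = Bw1 = (1·12 + 3·15 + 0·3; 3·12 + 2·15 + 1·3; 0·12 + 1·15 + 2·3) = (57, 69, 21)
Requested component of w2: 21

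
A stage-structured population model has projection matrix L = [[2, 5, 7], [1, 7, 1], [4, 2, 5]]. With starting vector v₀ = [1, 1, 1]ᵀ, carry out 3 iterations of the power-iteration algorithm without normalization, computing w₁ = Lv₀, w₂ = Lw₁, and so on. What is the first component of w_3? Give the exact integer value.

w1 = Lv₀ = (2·1 + 5·1 + 7·1; 1·1 + 7·1 + 1·1; 4·1 + 2·1 + 5·1) = (14, 9, 11)
w2 = Lw1 = (2·14 + 5·9 + 7·11; 1·14 + 7·9 + 1·11; 4·14 + 2·9 + 5·11) = (150, 88, 129)
w3 = Lw2 = (1643, 895, 1421)
The requested component of w3 is 1643.

1643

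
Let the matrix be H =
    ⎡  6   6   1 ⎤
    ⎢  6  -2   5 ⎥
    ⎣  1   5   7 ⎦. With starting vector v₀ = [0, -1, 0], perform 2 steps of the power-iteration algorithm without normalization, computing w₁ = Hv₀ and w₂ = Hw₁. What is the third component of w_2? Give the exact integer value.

w1 = Hv₀ = (-6, 2, -5)
w2 = Hw1 = (-29, -65, -31)
The requested component of w2 is -31.

-31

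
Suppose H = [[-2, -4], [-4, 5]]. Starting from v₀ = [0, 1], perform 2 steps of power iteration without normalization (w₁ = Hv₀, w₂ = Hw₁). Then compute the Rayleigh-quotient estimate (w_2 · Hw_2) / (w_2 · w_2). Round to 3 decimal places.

w1 = Hv₀ = ((-2)·0 + (-4)·1; (-4)·0 + 5·1) = (-4, 5)
w2 = Hw1 = ((-2)·(-4) + (-4)·5; (-4)·(-4) + 5·5) = (-12, 41)
Hw2 = (-140, 253)
w2·Hw2 = (-12)·(-140) + 41·253 = 12053; w2·w2 = (-12)·(-12) + 41·41 = 1825
λ ≈ 12053/1825 = 6.604

λ ≈ 6.604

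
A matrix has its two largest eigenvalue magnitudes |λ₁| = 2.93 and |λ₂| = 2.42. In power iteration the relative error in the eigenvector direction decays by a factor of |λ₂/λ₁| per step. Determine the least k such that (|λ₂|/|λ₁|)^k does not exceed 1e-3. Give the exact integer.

37

|λ₂/λ₁| = 2.42/2.93 = 0.82594
Need k ≥ ln(1e-3) / ln(0.82594) = -6.9078 / -0.1912 ≈ 36.122
Smallest integer k satisfying the bound: 37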